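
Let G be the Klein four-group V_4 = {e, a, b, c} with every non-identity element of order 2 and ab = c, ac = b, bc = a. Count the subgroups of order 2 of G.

|G| = 4 and 2 | 4, so subgroups of order 2 are possible by Lagrange.
The subgroups of order 2 are: {e, a}; {e, b}; {e, c}.
So G has 3 subgroups of order 2.

3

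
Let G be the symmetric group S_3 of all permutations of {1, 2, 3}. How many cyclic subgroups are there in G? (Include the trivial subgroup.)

A cyclic subgroup of order d is generated by each of its φ(d) elements of order d, so the cyclic subgroups of order d number (#elements of order d)/φ(d).
Cyclic subgroups by order — order 1: 1; order 2: 3; order 3: 1.
Total: 5.

5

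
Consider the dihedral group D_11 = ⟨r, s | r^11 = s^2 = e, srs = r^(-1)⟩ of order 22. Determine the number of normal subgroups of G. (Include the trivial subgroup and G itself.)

3

G has 14 subgroups. Checking conjugation-invariance by order — order 1: 1/1 normal; order 2: 0/11 normal; order 11: 1/1 normal; order 22: 1/1 normal.
Total normal subgroups: 3.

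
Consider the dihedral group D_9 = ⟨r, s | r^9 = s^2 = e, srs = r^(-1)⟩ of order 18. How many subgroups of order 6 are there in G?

3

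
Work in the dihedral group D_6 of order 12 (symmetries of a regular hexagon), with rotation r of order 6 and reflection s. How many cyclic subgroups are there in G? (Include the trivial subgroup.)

Group the elements of G by the cyclic subgroup they generate; each cyclic subgroup of order d accounts for φ(d) elements.
Cyclic subgroups by order — order 1: 1; order 2: 7; order 3: 1; order 6: 1.
Total: 10.

10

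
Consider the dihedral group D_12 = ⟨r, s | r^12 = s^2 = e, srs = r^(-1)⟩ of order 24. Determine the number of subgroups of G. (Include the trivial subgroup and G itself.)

|G| = 24, so by Lagrange every subgroup order divides 24. Divisors: 1, 2, 3, 4, 6, 8, 12, 24.
Subgroups by order — order 1: 1; order 2: 13; order 3: 1; order 4: 7; order 6: 5; order 8: 3; order 12: 3; order 24: 1.
Total: 1 + 13 + 1 + 7 + 5 + 3 + 3 + 1 = 34.

34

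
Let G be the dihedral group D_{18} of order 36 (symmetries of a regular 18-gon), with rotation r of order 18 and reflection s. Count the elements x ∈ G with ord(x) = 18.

The elements of order 18 are: r, r^5, r^7, r^11, r^13, r^17.
That's 6.

6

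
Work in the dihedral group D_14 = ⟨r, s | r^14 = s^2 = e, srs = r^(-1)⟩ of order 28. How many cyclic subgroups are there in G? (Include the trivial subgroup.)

18

A cyclic subgroup of order d is generated by each of its φ(d) elements of order d, so the cyclic subgroups of order d number (#elements of order d)/φ(d).
Cyclic subgroups by order — order 1: 1; order 2: 15; order 7: 1; order 14: 1.
Total: 18.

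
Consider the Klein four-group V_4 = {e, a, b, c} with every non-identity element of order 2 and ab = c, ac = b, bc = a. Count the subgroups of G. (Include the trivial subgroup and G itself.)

5

|G| = 4, so by Lagrange every subgroup order divides 4. Divisors: 1, 2, 4.
Subgroups by order — order 1: 1; order 2: 3; order 4: 1.
Total: 1 + 3 + 1 = 5.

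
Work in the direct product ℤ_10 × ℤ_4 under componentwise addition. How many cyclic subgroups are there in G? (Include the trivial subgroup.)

12

Each element a generates a cyclic subgroup ⟨a⟩; distinct elements may generate the same one (a cyclic group of order d has φ(d) generators).
Cyclic subgroups by order — order 1: 1; order 2: 3; order 4: 2; order 5: 1; order 10: 3; order 20: 2.
Total: 12.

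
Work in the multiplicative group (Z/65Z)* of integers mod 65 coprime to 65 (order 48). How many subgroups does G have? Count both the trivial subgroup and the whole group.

30

|G| = 48, so by Lagrange every subgroup order divides 48. Divisors: 1, 2, 3, 4, 6, 8, 12, 16, 24, 48.
Subgroups by order — order 1: 1; order 2: 3; order 3: 1; order 4: 7; order 6: 3; order 8: 3; order 12: 7; order 16: 1; order 24: 3; order 48: 1.
Total: 1 + 3 + 1 + 7 + 3 + 3 + 7 + 1 + 3 + 1 = 30.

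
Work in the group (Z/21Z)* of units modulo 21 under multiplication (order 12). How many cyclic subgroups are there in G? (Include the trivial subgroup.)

8

Each element a generates a cyclic subgroup ⟨a⟩; distinct elements may generate the same one (a cyclic group of order d has φ(d) generators).
Cyclic subgroups by order — order 1: 1; order 2: 3; order 3: 1; order 6: 3.
Total: 8.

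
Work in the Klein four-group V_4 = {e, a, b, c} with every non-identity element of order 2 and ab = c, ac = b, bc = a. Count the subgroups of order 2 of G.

3

|G| = 4 and 2 | 4, so subgroups of order 2 are possible by Lagrange.
The subgroups of order 2 are: {e, a}; {e, b}; {e, c}.
So G has 3 subgroups of order 2.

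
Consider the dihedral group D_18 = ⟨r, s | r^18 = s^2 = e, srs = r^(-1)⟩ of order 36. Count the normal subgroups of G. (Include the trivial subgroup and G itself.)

G has 45 subgroups. Checking conjugation-invariance by order — order 1: 1/1 normal; order 2: 1/19 normal; order 3: 1/1 normal; order 4: 0/9 normal; order 6: 1/7 normal; order 9: 1/1 normal; order 12: 0/3 normal; order 18: 3/3 normal; order 36: 1/1 normal.
Total normal subgroups: 9.

9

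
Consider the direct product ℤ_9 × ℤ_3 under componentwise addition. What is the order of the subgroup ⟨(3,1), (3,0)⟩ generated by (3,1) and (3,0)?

|⟨(3,1)⟩| = 3 and |⟨(3,0)⟩| = 3, so |H| is a multiple of lcm(3, 3) = 3 and divides |G| = 27.
Closing under the operation: H = {(0,0), (0,1), (0,2), (3,0), (3,1), (3,2), (6,0), (6,1), (6,2)}, so |H| = 9.

9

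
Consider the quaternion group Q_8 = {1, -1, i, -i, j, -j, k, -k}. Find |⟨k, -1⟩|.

4

|⟨k⟩| = 4 and |⟨-1⟩| = 2, so |H| is a multiple of lcm(4, 2) = 4 and divides |G| = 8.
Closing under the operation: H = {1, -1, k, -k}, so |H| = 4.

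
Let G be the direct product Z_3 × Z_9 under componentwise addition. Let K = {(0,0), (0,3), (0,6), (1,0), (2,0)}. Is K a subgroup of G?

No

|K| = 5 does not divide |G| = 27, so by Lagrange K is not a subgroup.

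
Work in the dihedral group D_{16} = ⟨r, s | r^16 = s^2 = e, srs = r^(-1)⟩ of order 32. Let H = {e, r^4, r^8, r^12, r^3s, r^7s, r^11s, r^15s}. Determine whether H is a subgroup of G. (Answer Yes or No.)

|H| = 8 divides |G| = 32, consistent with Lagrange.
H contains the identity, every element's inverse is in H, and H is closed under ·: it is a subgroup.

Yes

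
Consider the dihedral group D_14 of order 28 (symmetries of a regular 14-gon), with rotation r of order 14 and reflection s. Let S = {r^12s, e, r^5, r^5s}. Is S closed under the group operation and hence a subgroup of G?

No

r^5 ∈ S but its inverse r^9 ∉ S, so S is not a subgroup.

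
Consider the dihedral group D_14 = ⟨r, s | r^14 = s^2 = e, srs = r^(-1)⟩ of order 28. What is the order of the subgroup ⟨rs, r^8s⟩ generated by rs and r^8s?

|⟨rs⟩| = 2 and |⟨r^8s⟩| = 2, so |H| is a multiple of lcm(2, 2) = 2 and divides |G| = 28.
Closing under the operation: H = {e, r^7, rs, r^8s}, so |H| = 4.

4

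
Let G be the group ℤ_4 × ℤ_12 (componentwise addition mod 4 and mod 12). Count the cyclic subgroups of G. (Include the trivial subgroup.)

Each element a generates a cyclic subgroup ⟨a⟩; distinct elements may generate the same one (a cyclic group of order d has φ(d) generators).
Cyclic subgroups by order — order 1: 1; order 2: 3; order 3: 1; order 4: 6; order 6: 3; order 12: 6.
Total: 20.

20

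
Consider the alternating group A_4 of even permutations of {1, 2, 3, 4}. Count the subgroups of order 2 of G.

3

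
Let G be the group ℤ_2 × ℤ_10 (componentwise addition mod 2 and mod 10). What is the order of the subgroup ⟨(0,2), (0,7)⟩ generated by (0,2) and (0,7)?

10

|⟨(0,2)⟩| = 5 and |⟨(0,7)⟩| = 10, so |H| is a multiple of lcm(5, 10) = 10 and divides |G| = 20.
Closing under the operation: H = {(0,0), (0,1), (0,2), (0,3), (0,4), (0,5), (0,6), (0,7), (0,8), (0,9)}, so |H| = 10.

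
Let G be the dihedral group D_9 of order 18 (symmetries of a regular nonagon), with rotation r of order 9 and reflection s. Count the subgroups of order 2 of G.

|G| = 18 and 2 | 18, so subgroups of order 2 are possible by Lagrange.
The subgroups of order 2 are: {e, r^2s}; {e, r^3s}; {e, r^4s}; {e, r^5s}; … (9 in all).
So G has 9 subgroups of order 2.

9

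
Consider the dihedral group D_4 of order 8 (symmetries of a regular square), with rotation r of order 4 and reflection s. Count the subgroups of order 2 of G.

|G| = 8 and 2 | 8, so subgroups of order 2 are possible by Lagrange.
The subgroups of order 2 are: {e, r^2}; {e, r^2s}; {e, r^3s}; {e, rs}; … (5 in all).
So G has 5 subgroups of order 2.

5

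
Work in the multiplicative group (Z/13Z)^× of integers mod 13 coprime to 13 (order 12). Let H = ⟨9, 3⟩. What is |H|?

3

|⟨9⟩| = 3 and |⟨3⟩| = 3, so |H| is a multiple of lcm(3, 3) = 3 and divides |G| = 12.
Closing under the operation: H = {1, 3, 9}, so |H| = 3.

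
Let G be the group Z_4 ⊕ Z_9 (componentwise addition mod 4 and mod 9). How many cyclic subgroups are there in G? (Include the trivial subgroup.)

9

Each element a generates a cyclic subgroup ⟨a⟩; distinct elements may generate the same one (a cyclic group of order d has φ(d) generators).
Cyclic subgroups by order — order 1: 1; order 2: 1; order 3: 1; order 4: 1; order 6: 1; order 9: 1; order 12: 1; order 18: 1; order 36: 1.
Total: 9.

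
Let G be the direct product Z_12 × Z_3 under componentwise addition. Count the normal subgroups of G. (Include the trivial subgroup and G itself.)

G is abelian, so every subgroup is normal.
G has 18 subgroups in total, hence 18 normal subgroups.

18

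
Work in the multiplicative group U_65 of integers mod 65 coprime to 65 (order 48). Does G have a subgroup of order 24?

Yes

24 | 48. A subgroup of order 24 is {1, 4, 6, 9, 11, 14, 16, 19, 21, 24, 29, 31, 34, 36, 41, 44, 46, 49, 51, 54, 56, 59, 61, 64}.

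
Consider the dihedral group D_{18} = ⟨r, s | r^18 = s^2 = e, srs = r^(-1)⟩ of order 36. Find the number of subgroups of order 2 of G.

|G| = 36 and 2 | 36, so subgroups of order 2 are possible by Lagrange.
The subgroups of order 2 are: {e, r^10s}; {e, r^11s}; {e, r^12s}; {e, r^13s}; … (19 in all).
So G has 19 subgroups of order 2.

19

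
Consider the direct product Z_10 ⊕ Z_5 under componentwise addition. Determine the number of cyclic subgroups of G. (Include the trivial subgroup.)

14

Each element a generates a cyclic subgroup ⟨a⟩; distinct elements may generate the same one (a cyclic group of order d has φ(d) generators).
Cyclic subgroups by order — order 1: 1; order 2: 1; order 5: 6; order 10: 6.
Total: 14.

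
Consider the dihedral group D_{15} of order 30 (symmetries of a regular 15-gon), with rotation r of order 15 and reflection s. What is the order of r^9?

Computing powers of r^9: the smallest k with (r^9)^k = e is k = 5.

5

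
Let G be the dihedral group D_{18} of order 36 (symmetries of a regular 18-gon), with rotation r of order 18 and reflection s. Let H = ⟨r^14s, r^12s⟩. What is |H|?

18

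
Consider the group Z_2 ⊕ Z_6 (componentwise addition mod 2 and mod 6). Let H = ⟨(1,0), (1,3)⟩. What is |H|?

4

|⟨(1,0)⟩| = 2 and |⟨(1,3)⟩| = 2, so |H| is a multiple of lcm(2, 2) = 2 and divides |G| = 12.
Closing under the operation: H = {(0,0), (0,3), (1,0), (1,3)}, so |H| = 4.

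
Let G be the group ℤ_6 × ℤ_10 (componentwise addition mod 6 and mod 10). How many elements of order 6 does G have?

6

An element (a,b) has order lcm(ord(a), ord(b)); count pairs with lcm equal to 6.
Enumerating gives 6 such elements.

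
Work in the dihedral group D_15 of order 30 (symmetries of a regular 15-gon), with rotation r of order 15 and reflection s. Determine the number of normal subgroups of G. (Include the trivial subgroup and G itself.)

G has 28 subgroups. Checking conjugation-invariance by order — order 1: 1/1 normal; order 2: 0/15 normal; order 3: 1/1 normal; order 5: 1/1 normal; order 6: 0/5 normal; order 10: 0/3 normal; order 15: 1/1 normal; order 30: 1/1 normal.
Total normal subgroups: 5.

5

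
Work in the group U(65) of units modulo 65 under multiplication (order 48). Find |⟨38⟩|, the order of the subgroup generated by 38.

4

Compute successive powers of 38 mod 65: 38, 14, 12, 1; 38^4 ≡ 1 (mod 65).
So |⟨38⟩| = 4.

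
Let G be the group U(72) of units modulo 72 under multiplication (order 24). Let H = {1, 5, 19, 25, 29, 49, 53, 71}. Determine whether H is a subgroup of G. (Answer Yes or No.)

No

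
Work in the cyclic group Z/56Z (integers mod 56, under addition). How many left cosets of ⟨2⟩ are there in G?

|⟨2⟩| = 28 and |G| = 56.
By Lagrange, [G : H] = |G|/|H| = 56/28 = 2.

2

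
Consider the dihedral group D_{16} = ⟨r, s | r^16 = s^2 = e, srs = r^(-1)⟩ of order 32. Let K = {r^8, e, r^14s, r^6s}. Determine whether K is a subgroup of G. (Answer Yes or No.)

Yes

|K| = 4 divides |G| = 32, consistent with Lagrange.
K contains the identity, every element's inverse is in K, and K is closed under ·: it is a subgroup.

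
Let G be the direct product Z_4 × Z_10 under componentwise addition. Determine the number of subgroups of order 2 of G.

|G| = 40 and 2 | 40, so subgroups of order 2 are possible by Lagrange.
The subgroups of order 2 are: {(0,0), (0,5)}; {(0,0), (2,0)}; {(0,0), (2,5)}.
So G has 3 subgroups of order 2.

3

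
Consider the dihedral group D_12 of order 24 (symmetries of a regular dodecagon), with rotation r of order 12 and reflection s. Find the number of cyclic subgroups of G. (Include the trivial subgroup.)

Each element a generates a cyclic subgroup ⟨a⟩; distinct elements may generate the same one (a cyclic group of order d has φ(d) generators).
Cyclic subgroups by order — order 1: 1; order 2: 13; order 3: 1; order 4: 1; order 6: 1; order 12: 1.
Total: 18.

18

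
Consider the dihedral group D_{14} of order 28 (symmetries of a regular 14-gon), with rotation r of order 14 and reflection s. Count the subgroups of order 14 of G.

3

|G| = 28 and 14 | 28, so subgroups of order 14 are possible by Lagrange.
The subgroups of order 14 are: {e, r, r^2, r^3, r^4, r^5, r^6, r^7, r^8, r^9, r^10, r^11, r^12, r^13}; {e, r^2, r^4, r^6, r^8, r^10, r^12, s, r^2s, r^4s, r^6s, r^8s, r^10s, r^12s}; {e, r^2, r^4, r^6, r^8, r^10, r^12, rs, r^3s, r^5s, r^7s, r^9s, r^11s, r^13s}.
So G has 3 subgroups of order 14.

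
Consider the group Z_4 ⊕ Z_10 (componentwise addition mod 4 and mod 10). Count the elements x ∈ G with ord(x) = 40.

0

An element (a,b) has order lcm(ord(a), ord(b)); count pairs with lcm equal to 40.
Enumerating gives 0 such elements.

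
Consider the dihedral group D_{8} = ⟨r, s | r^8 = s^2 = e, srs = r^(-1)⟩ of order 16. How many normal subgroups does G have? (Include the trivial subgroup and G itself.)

7

G has 19 subgroups. Checking conjugation-invariance by order — order 1: 1/1 normal; order 2: 1/9 normal; order 4: 1/5 normal; order 8: 3/3 normal; order 16: 1/1 normal.
Total normal subgroups: 7.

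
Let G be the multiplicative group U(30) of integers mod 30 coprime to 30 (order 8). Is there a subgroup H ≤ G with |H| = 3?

3 does not divide |G| = 8, so by Lagrange no subgroup of order 3 exists.

No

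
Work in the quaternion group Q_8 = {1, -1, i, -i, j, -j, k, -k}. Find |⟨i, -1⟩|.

4

|⟨i⟩| = 4 and |⟨-1⟩| = 2, so |H| is a multiple of lcm(4, 2) = 4 and divides |G| = 8.
Closing under the operation: H = {1, -1, i, -i}, so |H| = 4.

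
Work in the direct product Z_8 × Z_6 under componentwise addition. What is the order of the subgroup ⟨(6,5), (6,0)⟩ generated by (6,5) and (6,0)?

24

|⟨(6,5)⟩| = 12 and |⟨(6,0)⟩| = 4, so |H| is a multiple of lcm(12, 4) = 12 and divides |G| = 48.
Closing under the operation: H = {(0,0), (0,1), (0,2), (0,3), (0,4), (0,5), (2,0), (2,1), (2,2), (2,3), (2,4), (2,5), (4,0), (4,1), (4,2), (4,3), (4,4), (4,5), (6,0), (6,1), (6,2), (6,3), (6,4), (6,5)}, so |H| = 24.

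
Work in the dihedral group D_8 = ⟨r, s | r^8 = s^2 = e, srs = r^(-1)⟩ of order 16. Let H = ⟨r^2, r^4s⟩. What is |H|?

8

|⟨r^2⟩| = 4 and |⟨r^4s⟩| = 2, so |H| is a multiple of lcm(4, 2) = 4 and divides |G| = 16.
Closing under the operation: H = {e, r^2, r^4, r^6, s, r^2s, r^4s, r^6s}, so |H| = 8.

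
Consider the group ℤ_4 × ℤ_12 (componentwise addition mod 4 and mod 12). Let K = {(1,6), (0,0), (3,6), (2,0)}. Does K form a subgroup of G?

Yes

|K| = 4 divides |G| = 48, consistent with Lagrange.
K contains the identity, every element's inverse is in K, and K is closed under +: it is a subgroup.
In fact K = ⟨(1,6)⟩.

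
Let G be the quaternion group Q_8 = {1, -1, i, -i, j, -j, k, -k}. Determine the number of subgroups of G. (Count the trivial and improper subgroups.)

6

|G| = 8, so by Lagrange every subgroup order divides 8. Divisors: 1, 2, 4, 8.
Subgroups by order — order 1: 1; order 2: 1; order 4: 3; order 8: 1.
Total: 1 + 1 + 3 + 1 = 6.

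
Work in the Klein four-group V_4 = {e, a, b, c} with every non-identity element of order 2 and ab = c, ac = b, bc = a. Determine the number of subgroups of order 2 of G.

|G| = 4 and 2 | 4, so subgroups of order 2 are possible by Lagrange.
The subgroups of order 2 are: {e, a}; {e, b}; {e, c}.
So G has 3 subgroups of order 2.

3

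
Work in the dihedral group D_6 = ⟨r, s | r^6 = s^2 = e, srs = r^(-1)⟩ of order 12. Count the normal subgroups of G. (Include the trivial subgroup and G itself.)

G has 16 subgroups. Checking conjugation-invariance by order — order 1: 1/1 normal; order 2: 1/7 normal; order 3: 1/1 normal; order 4: 0/3 normal; order 6: 3/3 normal; order 12: 1/1 normal.
Total normal subgroups: 7.

7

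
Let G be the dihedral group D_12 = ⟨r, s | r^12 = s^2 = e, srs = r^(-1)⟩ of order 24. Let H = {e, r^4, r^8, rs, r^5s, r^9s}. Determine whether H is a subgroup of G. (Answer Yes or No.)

Yes

|H| = 6 divides |G| = 24, consistent with Lagrange.
H contains the identity, every element's inverse is in H, and H is closed under ·: it is a subgroup.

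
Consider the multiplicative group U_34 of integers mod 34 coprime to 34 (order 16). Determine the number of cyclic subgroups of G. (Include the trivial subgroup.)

Each element a generates a cyclic subgroup ⟨a⟩; distinct elements may generate the same one (a cyclic group of order d has φ(d) generators).
Cyclic subgroups by order — order 1: 1; order 2: 1; order 4: 1; order 8: 1; order 16: 1.
Total: 5.

5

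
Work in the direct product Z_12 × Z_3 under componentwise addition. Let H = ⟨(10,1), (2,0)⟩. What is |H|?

18

|⟨(10,1)⟩| = 6 and |⟨(2,0)⟩| = 6, so |H| is a multiple of lcm(6, 6) = 6 and divides |G| = 36.
Closing under the operation: H = {(0,0), (0,1), (0,2), (2,0), (2,1), (2,2), (4,0), (4,1), (4,2), (6,0), (6,1), (6,2), (8,0), (8,1), (8,2), (10,0), (10,1), (10,2)}, so |H| = 18.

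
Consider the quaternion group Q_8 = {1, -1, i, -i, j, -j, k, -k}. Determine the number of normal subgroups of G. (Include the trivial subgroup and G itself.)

6

G has 6 subgroups. Checking conjugation-invariance by order — order 1: 1/1 normal; order 2: 1/1 normal; order 4: 3/3 normal; order 8: 1/1 normal.
Total normal subgroups: 6.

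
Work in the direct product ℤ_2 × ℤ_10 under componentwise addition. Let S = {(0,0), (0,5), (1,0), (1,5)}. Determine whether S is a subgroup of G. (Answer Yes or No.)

Yes

|S| = 4 divides |G| = 20, consistent with Lagrange.
S contains the identity, every element's inverse is in S, and S is closed under +: it is a subgroup.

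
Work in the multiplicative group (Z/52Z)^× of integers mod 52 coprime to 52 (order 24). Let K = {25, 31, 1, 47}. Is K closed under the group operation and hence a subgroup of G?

Yes

|K| = 4 divides |G| = 24, consistent with Lagrange.
K contains the identity, every element's inverse is in K, and K is closed under ·: it is a subgroup.
In fact K = ⟨47⟩.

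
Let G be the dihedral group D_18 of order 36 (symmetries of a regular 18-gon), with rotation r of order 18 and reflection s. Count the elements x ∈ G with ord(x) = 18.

The elements of order 18 are: r, r^5, r^7, r^11, r^13, r^17.
That's 6.

6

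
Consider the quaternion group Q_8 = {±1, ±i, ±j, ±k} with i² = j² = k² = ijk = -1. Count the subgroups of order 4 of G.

|G| = 8 and 4 | 8, so subgroups of order 4 are possible by Lagrange.
The subgroups of order 4 are: {1, -1, i, -i}; {1, -1, j, -j}; {1, -1, k, -k}.
So G has 3 subgroups of order 4.

3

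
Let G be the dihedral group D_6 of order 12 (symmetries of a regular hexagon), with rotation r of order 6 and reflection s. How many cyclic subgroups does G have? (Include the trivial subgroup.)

10

Group the elements of G by the cyclic subgroup they generate; each cyclic subgroup of order d accounts for φ(d) elements.
Cyclic subgroups by order — order 1: 1; order 2: 7; order 3: 1; order 6: 1.
Total: 10.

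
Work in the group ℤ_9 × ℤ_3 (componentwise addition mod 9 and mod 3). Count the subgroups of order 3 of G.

|G| = 27 and 3 | 27, so subgroups of order 3 are possible by Lagrange.
The subgroups of order 3 are: {(0,0), (0,1), (0,2)}; {(0,0), (3,0), (6,0)}; {(0,0), (3,1), (6,2)}; {(0,0), (3,2), (6,1)}.
So G has 4 subgroups of order 3.

4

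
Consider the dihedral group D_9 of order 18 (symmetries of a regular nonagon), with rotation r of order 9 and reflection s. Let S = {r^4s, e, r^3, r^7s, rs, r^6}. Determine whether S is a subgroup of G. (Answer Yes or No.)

|S| = 6 divides |G| = 18, consistent with Lagrange.
S contains the identity, every element's inverse is in S, and S is closed under ·: it is a subgroup.

Yes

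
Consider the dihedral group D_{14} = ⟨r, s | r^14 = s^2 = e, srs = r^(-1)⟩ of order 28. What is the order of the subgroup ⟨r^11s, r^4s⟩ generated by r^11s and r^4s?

4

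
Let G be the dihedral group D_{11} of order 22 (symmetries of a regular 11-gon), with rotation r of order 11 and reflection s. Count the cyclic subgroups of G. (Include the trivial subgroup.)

13

Each element a generates a cyclic subgroup ⟨a⟩; distinct elements may generate the same one (a cyclic group of order d has φ(d) generators).
Cyclic subgroups by order — order 1: 1; order 2: 11; order 11: 1.
Total: 13.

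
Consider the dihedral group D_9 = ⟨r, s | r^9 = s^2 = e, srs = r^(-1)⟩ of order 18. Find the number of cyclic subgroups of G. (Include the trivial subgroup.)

12

Group the elements of G by the cyclic subgroup they generate; each cyclic subgroup of order d accounts for φ(d) elements.
Cyclic subgroups by order — order 1: 1; order 2: 9; order 3: 1; order 9: 1.
Total: 12.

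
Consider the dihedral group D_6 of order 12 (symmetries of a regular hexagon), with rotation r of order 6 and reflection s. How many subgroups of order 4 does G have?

|G| = 12 and 4 | 12, so subgroups of order 4 are possible by Lagrange.
The subgroups of order 4 are: {e, r^3, r^2s, r^5s}; {e, r^3, s, r^3s}; {e, r^3, rs, r^4s}.
So G has 3 subgroups of order 4.

3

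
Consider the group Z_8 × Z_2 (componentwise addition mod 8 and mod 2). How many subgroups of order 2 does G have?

3

|G| = 16 and 2 | 16, so subgroups of order 2 are possible by Lagrange.
The subgroups of order 2 are: {(0,0), (0,1)}; {(0,0), (4,0)}; {(0,0), (4,1)}.
So G has 3 subgroups of order 2.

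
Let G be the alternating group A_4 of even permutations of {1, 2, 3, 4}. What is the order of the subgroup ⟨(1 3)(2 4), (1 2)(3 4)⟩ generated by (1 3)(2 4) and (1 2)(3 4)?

4

|⟨(1 3)(2 4)⟩| = 2 and |⟨(1 2)(3 4)⟩| = 2, so |H| is a multiple of lcm(2, 2) = 2 and divides |G| = 12.
Closing under the operation: H = {e, (1 2)(3 4), (1 3)(2 4), (1 4)(2 3)}, so |H| = 4.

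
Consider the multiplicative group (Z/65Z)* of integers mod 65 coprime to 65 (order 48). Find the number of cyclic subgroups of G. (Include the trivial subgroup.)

20

Group the elements of G by the cyclic subgroup they generate; each cyclic subgroup of order d accounts for φ(d) elements.
Cyclic subgroups by order — order 1: 1; order 2: 3; order 3: 1; order 4: 6; order 6: 3; order 12: 6.
Total: 20.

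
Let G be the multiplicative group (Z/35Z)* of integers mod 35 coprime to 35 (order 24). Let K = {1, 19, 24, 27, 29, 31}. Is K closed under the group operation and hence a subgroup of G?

27 ∈ K but its inverse 13 ∉ K, so K is not a subgroup.

No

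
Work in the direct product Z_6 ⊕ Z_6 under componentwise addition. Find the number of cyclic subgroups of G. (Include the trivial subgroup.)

20

Group the elements of G by the cyclic subgroup they generate; each cyclic subgroup of order d accounts for φ(d) elements.
Cyclic subgroups by order — order 1: 1; order 2: 3; order 3: 4; order 6: 12.
Total: 20.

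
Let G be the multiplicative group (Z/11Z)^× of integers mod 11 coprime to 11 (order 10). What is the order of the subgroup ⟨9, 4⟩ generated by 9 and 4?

5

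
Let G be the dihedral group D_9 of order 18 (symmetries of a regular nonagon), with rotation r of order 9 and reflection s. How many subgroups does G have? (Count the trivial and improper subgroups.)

|G| = 18, so by Lagrange every subgroup order divides 18. Divisors: 1, 2, 3, 6, 9, 18.
Subgroups by order — order 1: 1; order 2: 9; order 3: 1; order 6: 3; order 9: 1; order 18: 1.
Total: 1 + 9 + 1 + 3 + 1 + 1 = 16.

16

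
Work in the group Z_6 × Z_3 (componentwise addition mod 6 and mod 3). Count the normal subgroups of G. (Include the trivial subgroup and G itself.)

G is abelian, so every subgroup is normal.
G has 12 subgroups in total, hence 12 normal subgroups.

12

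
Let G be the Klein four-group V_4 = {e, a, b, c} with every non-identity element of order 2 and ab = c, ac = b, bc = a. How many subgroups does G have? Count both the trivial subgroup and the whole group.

|G| = 4, so by Lagrange every subgroup order divides 4. Divisors: 1, 2, 4.
Subgroups by order — order 1: 1; order 2: 3; order 4: 1.
Total: 1 + 3 + 1 = 5.

5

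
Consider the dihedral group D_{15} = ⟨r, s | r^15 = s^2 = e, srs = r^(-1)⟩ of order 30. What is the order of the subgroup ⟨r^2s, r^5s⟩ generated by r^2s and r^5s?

|⟨r^2s⟩| = 2 and |⟨r^5s⟩| = 2, so |H| is a multiple of lcm(2, 2) = 2 and divides |G| = 30.
Closing under the operation: H = {e, r^3, r^6, r^9, r^12, r^2s, r^5s, r^8s, r^11s, r^14s}, so |H| = 10.

10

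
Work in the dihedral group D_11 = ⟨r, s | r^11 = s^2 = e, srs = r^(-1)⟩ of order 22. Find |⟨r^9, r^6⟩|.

|⟨r^9⟩| = 11 and |⟨r^6⟩| = 11, so |H| is a multiple of lcm(11, 11) = 11 and divides |G| = 22.
Closing under the operation: H = {e, r, r^2, r^3, r^4, r^5, r^6, r^7, r^8, r^9, r^10}, so |H| = 11.

11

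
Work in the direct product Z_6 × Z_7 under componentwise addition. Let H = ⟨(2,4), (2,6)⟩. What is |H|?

21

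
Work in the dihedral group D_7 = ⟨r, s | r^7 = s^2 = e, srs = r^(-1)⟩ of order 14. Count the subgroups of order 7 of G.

1

|G| = 14 and 7 | 14, so subgroups of order 7 are possible by Lagrange.
The subgroups of order 7 are: {e, r, r^2, r^3, r^4, r^5, r^6}.
So G has 1 subgroup of order 7.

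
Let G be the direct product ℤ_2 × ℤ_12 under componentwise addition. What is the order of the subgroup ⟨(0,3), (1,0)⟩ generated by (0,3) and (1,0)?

8

|⟨(0,3)⟩| = 4 and |⟨(1,0)⟩| = 2, so |H| is a multiple of lcm(4, 2) = 4 and divides |G| = 24.
Closing under the operation: H = {(0,0), (0,3), (0,6), (0,9), (1,0), (1,3), (1,6), (1,9)}, so |H| = 8.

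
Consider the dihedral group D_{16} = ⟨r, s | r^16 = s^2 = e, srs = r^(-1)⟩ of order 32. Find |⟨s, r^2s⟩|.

|⟨s⟩| = 2 and |⟨r^2s⟩| = 2, so |H| is a multiple of lcm(2, 2) = 2 and divides |G| = 32.
Closing under the operation: H = {e, r^2, r^4, r^6, r^8, r^10, r^12, r^14, s, r^2s, r^4s, r^6s, r^8s, r^10s, r^12s, r^14s}, so |H| = 16.

16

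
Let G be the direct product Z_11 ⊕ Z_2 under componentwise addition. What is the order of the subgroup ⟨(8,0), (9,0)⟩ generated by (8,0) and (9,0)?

|⟨(8,0)⟩| = 11 and |⟨(9,0)⟩| = 11, so |H| is a multiple of lcm(11, 11) = 11 and divides |G| = 22.
Closing under the operation: H = {(0,0), (1,0), (2,0), (3,0), (4,0), (5,0), (6,0), (7,0), (8,0), (9,0), (10,0)}, so |H| = 11.

11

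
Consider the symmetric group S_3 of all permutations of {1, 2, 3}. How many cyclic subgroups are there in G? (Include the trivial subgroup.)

A cyclic subgroup of order d is generated by each of its φ(d) elements of order d, so the cyclic subgroups of order d number (#elements of order d)/φ(d).
Cyclic subgroups by order — order 1: 1; order 2: 3; order 3: 1.
Total: 5.

5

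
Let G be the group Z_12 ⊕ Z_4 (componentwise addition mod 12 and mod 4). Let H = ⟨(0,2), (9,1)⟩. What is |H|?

8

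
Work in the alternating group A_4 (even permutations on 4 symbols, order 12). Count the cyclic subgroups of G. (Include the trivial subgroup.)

8

Each element a generates a cyclic subgroup ⟨a⟩; distinct elements may generate the same one (a cyclic group of order d has φ(d) generators).
Cyclic subgroups by order — order 1: 1; order 2: 3; order 3: 4.
Total: 8.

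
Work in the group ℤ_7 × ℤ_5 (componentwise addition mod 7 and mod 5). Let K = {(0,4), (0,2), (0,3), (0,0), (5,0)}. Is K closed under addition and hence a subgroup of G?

No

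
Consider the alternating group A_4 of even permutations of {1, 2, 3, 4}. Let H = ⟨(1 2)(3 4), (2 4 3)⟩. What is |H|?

12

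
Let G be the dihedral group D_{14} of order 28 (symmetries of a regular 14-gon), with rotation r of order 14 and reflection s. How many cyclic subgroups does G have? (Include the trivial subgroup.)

18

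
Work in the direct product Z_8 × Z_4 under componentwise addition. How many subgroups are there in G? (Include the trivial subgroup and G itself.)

|G| = 32, so by Lagrange every subgroup order divides 32. Divisors: 1, 2, 4, 8, 16, 32.
Subgroups by order — order 1: 1; order 2: 3; order 4: 7; order 8: 7; order 16: 3; order 32: 1.
Total: 1 + 3 + 7 + 7 + 3 + 1 = 22.

22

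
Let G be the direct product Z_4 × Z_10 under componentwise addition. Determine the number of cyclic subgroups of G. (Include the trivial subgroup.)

12

Group the elements of G by the cyclic subgroup they generate; each cyclic subgroup of order d accounts for φ(d) elements.
Cyclic subgroups by order — order 1: 1; order 2: 3; order 4: 2; order 5: 1; order 10: 3; order 20: 2.
Total: 12.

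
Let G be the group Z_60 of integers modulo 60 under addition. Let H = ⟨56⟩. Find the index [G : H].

4

|⟨56⟩| = 15 and |G| = 60.
By Lagrange, [G : H] = |G|/|H| = 60/15 = 4.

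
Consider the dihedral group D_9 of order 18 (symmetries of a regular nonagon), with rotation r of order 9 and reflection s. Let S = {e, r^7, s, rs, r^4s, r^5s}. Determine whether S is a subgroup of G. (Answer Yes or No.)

No

r^7 ∈ S but its inverse r^2 ∉ S, so S is not a subgroup.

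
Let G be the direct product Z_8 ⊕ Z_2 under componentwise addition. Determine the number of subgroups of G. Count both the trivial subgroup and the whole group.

11

|G| = 16, so by Lagrange every subgroup order divides 16. Divisors: 1, 2, 4, 8, 16.
Subgroups by order — order 1: 1; order 2: 3; order 4: 3; order 8: 3; order 16: 1.
Total: 1 + 3 + 3 + 3 + 1 = 11.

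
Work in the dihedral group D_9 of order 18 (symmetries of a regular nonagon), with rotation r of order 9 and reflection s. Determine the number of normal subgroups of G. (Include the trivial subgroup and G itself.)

G has 16 subgroups. Checking conjugation-invariance by order — order 1: 1/1 normal; order 2: 0/9 normal; order 3: 1/1 normal; order 6: 0/3 normal; order 9: 1/1 normal; order 18: 1/1 normal.
Total normal subgroups: 4.

4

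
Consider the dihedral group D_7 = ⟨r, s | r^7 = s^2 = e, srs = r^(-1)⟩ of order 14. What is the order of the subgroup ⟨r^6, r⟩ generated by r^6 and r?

7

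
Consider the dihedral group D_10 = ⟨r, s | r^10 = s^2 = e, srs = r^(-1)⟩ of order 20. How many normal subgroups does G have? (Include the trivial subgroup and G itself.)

G has 22 subgroups. Checking conjugation-invariance by order — order 1: 1/1 normal; order 2: 1/11 normal; order 4: 0/5 normal; order 5: 1/1 normal; order 10: 3/3 normal; order 20: 1/1 normal.
Total normal subgroups: 7.

7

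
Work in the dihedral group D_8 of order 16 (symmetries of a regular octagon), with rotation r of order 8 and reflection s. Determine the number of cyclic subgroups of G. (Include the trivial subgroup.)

A cyclic subgroup of order d is generated by each of its φ(d) elements of order d, so the cyclic subgroups of order d number (#elements of order d)/φ(d).
Cyclic subgroups by order — order 1: 1; order 2: 9; order 4: 1; order 8: 1.
Total: 12.

12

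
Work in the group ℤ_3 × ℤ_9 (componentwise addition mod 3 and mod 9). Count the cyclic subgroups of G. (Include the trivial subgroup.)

8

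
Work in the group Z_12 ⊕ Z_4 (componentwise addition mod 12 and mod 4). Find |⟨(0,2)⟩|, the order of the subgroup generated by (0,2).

The order of (0,2) in Z_12 × Z_4 is lcm(ord(0) in Z_12, ord(2) in Z_4).
ord(0) = 1 and ord(2) = 2, so |⟨(0,2)⟩| = lcm(1, 2) = 2.

2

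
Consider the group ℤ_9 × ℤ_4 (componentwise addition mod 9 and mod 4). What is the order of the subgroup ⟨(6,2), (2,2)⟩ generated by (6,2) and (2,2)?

18

|⟨(6,2)⟩| = 6 and |⟨(2,2)⟩| = 18, so |H| is a multiple of lcm(6, 18) = 18 and divides |G| = 36.
Closing under the operation: H = {(0,0), (0,2), (1,0), (1,2), (2,0), (2,2), (3,0), (3,2), (4,0), (4,2), (5,0), (5,2), (6,0), (6,2), (7,0), (7,2), (8,0), (8,2)}, so |H| = 18.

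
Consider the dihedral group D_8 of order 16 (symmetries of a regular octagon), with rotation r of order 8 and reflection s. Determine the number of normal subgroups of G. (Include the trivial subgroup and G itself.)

G has 19 subgroups. Checking conjugation-invariance by order — order 1: 1/1 normal; order 2: 1/9 normal; order 4: 1/5 normal; order 8: 3/3 normal; order 16: 1/1 normal.
Total normal subgroups: 7.

7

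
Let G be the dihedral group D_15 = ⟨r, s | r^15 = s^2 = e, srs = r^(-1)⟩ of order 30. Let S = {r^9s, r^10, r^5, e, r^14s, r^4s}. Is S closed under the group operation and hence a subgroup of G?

|S| = 6 divides |G| = 30, consistent with Lagrange.
S contains the identity, every element's inverse is in S, and S is closed under ·: it is a subgroup.

Yes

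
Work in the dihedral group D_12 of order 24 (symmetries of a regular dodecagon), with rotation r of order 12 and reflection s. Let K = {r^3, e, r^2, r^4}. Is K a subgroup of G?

No

r^4 ∈ K but its inverse r^8 ∉ K, so K is not a subgroup.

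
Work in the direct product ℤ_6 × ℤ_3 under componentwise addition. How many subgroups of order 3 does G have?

|G| = 18 and 3 | 18, so subgroups of order 3 are possible by Lagrange.
The subgroups of order 3 are: {(0,0), (0,1), (0,2)}; {(0,0), (2,0), (4,0)}; {(0,0), (2,1), (4,2)}; {(0,0), (2,2), (4,1)}.
So G has 4 subgroups of order 3.

4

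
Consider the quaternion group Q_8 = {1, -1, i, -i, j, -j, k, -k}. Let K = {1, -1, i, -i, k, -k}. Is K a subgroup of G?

No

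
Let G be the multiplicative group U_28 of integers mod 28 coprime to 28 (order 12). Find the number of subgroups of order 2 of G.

|G| = 12 and 2 | 12, so subgroups of order 2 are possible by Lagrange.
The subgroups of order 2 are: {1, 13}; {1, 15}; {1, 27}.
So G has 3 subgroups of order 2.

3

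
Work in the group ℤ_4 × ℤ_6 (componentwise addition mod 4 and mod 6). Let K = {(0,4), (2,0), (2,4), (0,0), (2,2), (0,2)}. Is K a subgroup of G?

Yes

|K| = 6 divides |G| = 24, consistent with Lagrange.
K contains the identity, every element's inverse is in K, and K is closed under +: it is a subgroup.
In fact K = ⟨(2,4)⟩.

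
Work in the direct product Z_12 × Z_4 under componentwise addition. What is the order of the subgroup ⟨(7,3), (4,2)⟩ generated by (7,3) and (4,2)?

24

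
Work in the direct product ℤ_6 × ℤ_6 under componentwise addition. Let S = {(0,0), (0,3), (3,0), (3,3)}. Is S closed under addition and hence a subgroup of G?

Yes

|S| = 4 divides |G| = 36, consistent with Lagrange.
S contains the identity, every element's inverse is in S, and S is closed under +: it is a subgroup.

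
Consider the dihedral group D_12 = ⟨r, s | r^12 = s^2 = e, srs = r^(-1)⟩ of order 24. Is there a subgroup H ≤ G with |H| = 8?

8 | 24. A subgroup of order 8 is {e, r^3, r^6, r^9, rs, r^4s, r^7s, r^10s}.

Yes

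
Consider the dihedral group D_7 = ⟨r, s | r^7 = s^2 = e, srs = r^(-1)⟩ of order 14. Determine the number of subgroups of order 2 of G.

|G| = 14 and 2 | 14, so subgroups of order 2 are possible by Lagrange.
The subgroups of order 2 are: {e, r^2s}; {e, r^3s}; {e, r^4s}; {e, r^5s}; … (7 in all).
So G has 7 subgroups of order 2.

7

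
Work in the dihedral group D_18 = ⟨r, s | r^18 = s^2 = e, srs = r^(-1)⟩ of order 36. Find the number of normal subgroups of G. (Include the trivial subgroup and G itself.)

G has 45 subgroups. Checking conjugation-invariance by order — order 1: 1/1 normal; order 2: 1/19 normal; order 3: 1/1 normal; order 4: 0/9 normal; order 6: 1/7 normal; order 9: 1/1 normal; order 12: 0/3 normal; order 18: 3/3 normal; order 36: 1/1 normal.
Total normal subgroups: 9.

9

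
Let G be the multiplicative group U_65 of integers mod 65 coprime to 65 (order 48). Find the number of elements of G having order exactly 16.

No element of G has order 16 (even though 16 | 48).

0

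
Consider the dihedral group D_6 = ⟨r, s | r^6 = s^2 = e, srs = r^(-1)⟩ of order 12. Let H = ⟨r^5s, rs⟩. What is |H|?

|⟨r^5s⟩| = 2 and |⟨rs⟩| = 2, so |H| is a multiple of lcm(2, 2) = 2 and divides |G| = 12.
Closing under the operation: H = {e, r^2, r^4, rs, r^3s, r^5s}, so |H| = 6.

6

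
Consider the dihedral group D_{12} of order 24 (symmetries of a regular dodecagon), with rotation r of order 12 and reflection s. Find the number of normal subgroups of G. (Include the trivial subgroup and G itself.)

G has 34 subgroups. Checking conjugation-invariance by order — order 1: 1/1 normal; order 2: 1/13 normal; order 3: 1/1 normal; order 4: 1/7 normal; order 6: 1/5 normal; order 8: 0/3 normal; order 12: 3/3 normal; order 24: 1/1 normal.
Total normal subgroups: 9.

9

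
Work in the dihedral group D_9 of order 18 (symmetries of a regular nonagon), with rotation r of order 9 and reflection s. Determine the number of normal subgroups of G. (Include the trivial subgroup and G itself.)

4

G has 16 subgroups. Checking conjugation-invariance by order — order 1: 1/1 normal; order 2: 0/9 normal; order 3: 1/1 normal; order 6: 0/3 normal; order 9: 1/1 normal; order 18: 1/1 normal.
Total normal subgroups: 4.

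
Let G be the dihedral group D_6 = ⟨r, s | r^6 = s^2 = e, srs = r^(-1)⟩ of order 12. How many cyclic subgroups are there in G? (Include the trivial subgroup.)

Group the elements of G by the cyclic subgroup they generate; each cyclic subgroup of order d accounts for φ(d) elements.
Cyclic subgroups by order — order 1: 1; order 2: 7; order 3: 1; order 6: 1.
Total: 10.

10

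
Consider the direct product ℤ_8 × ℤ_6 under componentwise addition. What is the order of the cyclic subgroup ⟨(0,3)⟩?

The order of (0,3) in Z_8 × Z_6 is lcm(ord(0) in Z_8, ord(3) in Z_6).
ord(0) = 1 and ord(3) = 2, so |⟨(0,3)⟩| = lcm(1, 2) = 2.

2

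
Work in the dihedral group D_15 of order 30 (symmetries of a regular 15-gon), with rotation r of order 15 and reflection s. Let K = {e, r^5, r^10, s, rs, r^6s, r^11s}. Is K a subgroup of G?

|K| = 7 does not divide |G| = 30, so by Lagrange K is not a subgroup.

No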